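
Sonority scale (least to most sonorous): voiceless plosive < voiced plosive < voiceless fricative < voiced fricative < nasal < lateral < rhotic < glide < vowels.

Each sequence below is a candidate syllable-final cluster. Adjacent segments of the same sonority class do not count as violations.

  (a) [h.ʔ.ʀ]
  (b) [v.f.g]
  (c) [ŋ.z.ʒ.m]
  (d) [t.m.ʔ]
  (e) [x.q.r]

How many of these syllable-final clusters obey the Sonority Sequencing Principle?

(a) [h.ʔ.ʀ]: profile 3-1-7 — violates.
(b) [v.f.g]: profile 4-3-2 — obeys.
(c) [ŋ.z.ʒ.m]: profile 5-4-4-5 — violates.
(d) [t.m.ʔ]: profile 1-5-1 — violates.
(e) [x.q.r]: profile 3-1-7 — violates.

1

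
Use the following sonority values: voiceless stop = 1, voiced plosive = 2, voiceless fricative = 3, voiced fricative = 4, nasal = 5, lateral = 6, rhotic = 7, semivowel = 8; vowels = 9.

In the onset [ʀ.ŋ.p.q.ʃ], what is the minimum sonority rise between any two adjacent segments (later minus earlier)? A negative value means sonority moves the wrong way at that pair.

/ʀ/ is a rhotic (sonority 7).
/ŋ/ is a nasal (sonority 5).
/p/ is a voiceless stop (sonority 1).
/q/ is a voiceless stop (sonority 1).
/ʃ/ is a voiceless fricative (sonority 3).
/ʀ/→/ŋ/: change -2.
/ŋ/→/p/: change -4.
/p/→/q/: change +0.
/q/→/ʃ/: change +2.
Minimum = -4.

-4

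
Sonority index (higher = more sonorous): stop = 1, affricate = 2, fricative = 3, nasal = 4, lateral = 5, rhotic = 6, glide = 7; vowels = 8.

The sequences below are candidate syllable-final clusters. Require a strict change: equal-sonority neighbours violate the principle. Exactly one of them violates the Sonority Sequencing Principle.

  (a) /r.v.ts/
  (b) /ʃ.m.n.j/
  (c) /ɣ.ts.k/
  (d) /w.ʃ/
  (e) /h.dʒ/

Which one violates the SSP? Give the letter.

b

(a) sonority 6-3-2: well-formed.
(b) sonority 3-4-4-7: ill-formed.
(c) sonority 3-2-1: well-formed.
(d) sonority 7-3: well-formed.
(e) sonority 3-2: well-formed.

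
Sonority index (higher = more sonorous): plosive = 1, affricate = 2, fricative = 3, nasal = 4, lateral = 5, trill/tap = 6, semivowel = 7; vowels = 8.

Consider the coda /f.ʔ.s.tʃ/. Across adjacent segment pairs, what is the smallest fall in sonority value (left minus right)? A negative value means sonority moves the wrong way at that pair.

-2

/f/ is a fricative (sonority 3).
/ʔ/ is a plosive (sonority 1).
/s/ is a fricative (sonority 3).
/tʃ/ is an affricate (sonority 2).
/f/→/ʔ/: change +2.
/ʔ/→/s/: change -2.
/s/→/tʃ/: change +1.
Minimum = -2.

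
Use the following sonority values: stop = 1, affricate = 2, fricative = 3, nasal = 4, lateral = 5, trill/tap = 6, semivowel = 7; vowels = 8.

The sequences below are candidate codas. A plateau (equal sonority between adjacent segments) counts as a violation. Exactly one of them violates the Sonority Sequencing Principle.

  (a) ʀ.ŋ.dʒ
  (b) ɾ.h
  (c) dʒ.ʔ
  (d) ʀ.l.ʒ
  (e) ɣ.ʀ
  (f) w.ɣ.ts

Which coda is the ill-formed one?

(a) ʀ.ŋ.dʒ: profile 6-4-2 — obeys.
(b) ɾ.h: profile 6-3 — obeys.
(c) dʒ.ʔ: profile 2-1 — obeys.
(d) ʀ.l.ʒ: profile 6-5-3 — obeys.
(e) ɣ.ʀ: profile 3-6 — violates.
(f) w.ɣ.ts: profile 7-3-2 — obeys.

e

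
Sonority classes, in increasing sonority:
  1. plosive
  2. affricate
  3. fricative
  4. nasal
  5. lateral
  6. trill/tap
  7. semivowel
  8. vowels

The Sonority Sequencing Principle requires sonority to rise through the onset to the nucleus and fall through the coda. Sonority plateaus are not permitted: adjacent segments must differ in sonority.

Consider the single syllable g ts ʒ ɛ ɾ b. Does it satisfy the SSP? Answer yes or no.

Onset: /g/ is a plosive (sonority 1), /ts/ is an affricate (sonority 2), /ʒ/ is a fricative (sonority 3); then the nucleus /ɛ/ (sonority 8).
Onset profile 1-2-3-8 — rises to the nucleus.
Coda: /ɾ/ is a trill/tap (sonority 6), /b/ is a plosive (sonority 1).
Coda profile 8-6-1 — falls from the nucleus.

yes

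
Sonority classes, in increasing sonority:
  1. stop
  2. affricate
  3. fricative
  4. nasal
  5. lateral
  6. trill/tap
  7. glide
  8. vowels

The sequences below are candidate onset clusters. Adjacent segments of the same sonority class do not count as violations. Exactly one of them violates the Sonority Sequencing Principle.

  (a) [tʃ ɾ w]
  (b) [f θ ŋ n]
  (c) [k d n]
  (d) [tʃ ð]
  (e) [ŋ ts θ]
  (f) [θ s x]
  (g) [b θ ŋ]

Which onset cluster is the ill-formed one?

(a) [tʃ ɾ w]: profile 2-6-7 — obeys.
(b) [f θ ŋ n]: profile 3-3-4-4 — obeys.
(c) [k d n]: profile 1-1-4 — obeys.
(d) [tʃ ð]: profile 2-3 — obeys.
(e) [ŋ ts θ]: profile 4-2-3 — violates.
(f) [θ s x]: profile 3-3-3 — obeys.
(g) [b θ ŋ]: profile 1-3-4 — obeys.

e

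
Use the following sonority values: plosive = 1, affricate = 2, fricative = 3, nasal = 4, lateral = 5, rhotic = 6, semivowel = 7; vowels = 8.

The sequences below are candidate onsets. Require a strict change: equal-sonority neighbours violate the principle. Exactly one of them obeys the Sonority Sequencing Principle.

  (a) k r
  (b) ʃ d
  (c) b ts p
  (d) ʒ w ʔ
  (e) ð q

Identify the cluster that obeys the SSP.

(a) k r: profile 1-6 — obeys.
(b) ʃ d: profile 3-1 — violates.
(c) b ts p: profile 1-2-1 — violates.
(d) ʒ w ʔ: profile 3-7-1 — violates.
(e) ð q: profile 3-1 — violates.

a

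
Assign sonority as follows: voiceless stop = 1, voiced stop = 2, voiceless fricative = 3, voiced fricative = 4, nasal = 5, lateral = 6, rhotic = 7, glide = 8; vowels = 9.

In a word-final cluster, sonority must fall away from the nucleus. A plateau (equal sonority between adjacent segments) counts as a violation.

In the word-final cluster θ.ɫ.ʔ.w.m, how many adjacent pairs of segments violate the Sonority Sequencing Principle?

/θ/ is a voiceless fricative (sonority 3).
/ɫ/ is a lateral (sonority 6).
/ʔ/ is a voiceless stop (sonority 1).
/w/ is a glide (sonority 8).
/m/ is a nasal (sonority 5).
/θ/→/ɫ/: 3→6 (does not fall) — violation.
/ɫ/→/ʔ/: 6→1 (falls) — ok.
/ʔ/→/w/: 1→8 (does not fall) — violation.
/w/→/m/: 8→5 (falls) — ok.

2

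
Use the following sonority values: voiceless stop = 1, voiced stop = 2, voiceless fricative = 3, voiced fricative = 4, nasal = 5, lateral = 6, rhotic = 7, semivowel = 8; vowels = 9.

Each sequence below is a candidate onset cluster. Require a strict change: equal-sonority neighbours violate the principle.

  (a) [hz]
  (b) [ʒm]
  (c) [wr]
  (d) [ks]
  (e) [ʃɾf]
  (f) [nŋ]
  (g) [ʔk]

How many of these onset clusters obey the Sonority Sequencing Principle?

3

(a) [hz]: profile 3-4 — obeys.
(b) [ʒm]: profile 4-5 — obeys.
(c) [wr]: profile 8-7 — violates.
(d) [ks]: profile 1-3 — obeys.
(e) [ʃɾf]: profile 3-7-3 — violates.
(f) [nŋ]: profile 5-5 — violates.
(g) [ʔk]: profile 1-1 — violates.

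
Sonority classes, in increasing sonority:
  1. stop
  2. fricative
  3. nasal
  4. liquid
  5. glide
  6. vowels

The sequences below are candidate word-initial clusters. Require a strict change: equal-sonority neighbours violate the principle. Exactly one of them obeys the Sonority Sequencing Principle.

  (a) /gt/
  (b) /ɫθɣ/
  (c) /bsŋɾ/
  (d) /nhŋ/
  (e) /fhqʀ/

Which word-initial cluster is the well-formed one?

(a) 1-1 → violates
(b) 4-2-2 → violates
(c) 1-2-3-4 → obeys
(d) 3-2-3 → violates
(e) 2-2-1-4 → violates

c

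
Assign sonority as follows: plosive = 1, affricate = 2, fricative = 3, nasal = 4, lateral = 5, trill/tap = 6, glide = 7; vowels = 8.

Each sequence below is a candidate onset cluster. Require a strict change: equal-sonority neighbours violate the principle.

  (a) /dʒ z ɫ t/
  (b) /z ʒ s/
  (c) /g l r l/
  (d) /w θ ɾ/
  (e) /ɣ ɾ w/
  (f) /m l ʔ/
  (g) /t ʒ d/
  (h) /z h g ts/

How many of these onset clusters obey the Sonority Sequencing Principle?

1

(a) sonority 2-3-5-1: ill-formed.
(b) sonority 3-3-3: ill-formed.
(c) sonority 1-5-6-5: ill-formed.
(d) sonority 7-3-6: ill-formed.
(e) sonority 3-6-7: well-formed.
(f) sonority 4-5-1: ill-formed.
(g) sonority 1-3-1: ill-formed.
(h) sonority 3-3-1-2: ill-formed.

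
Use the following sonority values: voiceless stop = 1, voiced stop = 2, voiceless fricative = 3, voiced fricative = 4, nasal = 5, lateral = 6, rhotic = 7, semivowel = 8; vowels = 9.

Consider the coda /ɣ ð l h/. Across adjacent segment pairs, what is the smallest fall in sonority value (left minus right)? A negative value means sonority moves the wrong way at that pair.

-2

/ɣ/: voiced fricative = 4.
/ð/: voiced fricative = 4.
/l/: lateral = 6.
/h/: voiceless fricative = 3.
/ɣ/→/ð/: change +0.
/ð/→/l/: change -2.
/l/→/h/: change +3.
Minimum = -2.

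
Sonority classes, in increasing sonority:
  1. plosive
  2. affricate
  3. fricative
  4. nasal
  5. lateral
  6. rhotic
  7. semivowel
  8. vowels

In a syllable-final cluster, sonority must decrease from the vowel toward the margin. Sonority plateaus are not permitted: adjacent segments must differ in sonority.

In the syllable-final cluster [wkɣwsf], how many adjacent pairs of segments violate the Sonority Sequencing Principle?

3

/w/ is a semivowel (sonority 7).
/k/ is a plosive (sonority 1).
/ɣ/ is a fricative (sonority 3).
/w/ is a semivowel (sonority 7).
/s/ is a fricative (sonority 3).
/f/ is a fricative (sonority 3).
/w/→/k/: 7→1 (falls) — ok.
/k/→/ɣ/: 1→3 (does not fall) — violation.
/ɣ/→/w/: 3→7 (does not fall) — violation.
/w/→/s/: 7→3 (falls) — ok.
/s/→/f/: 3→3 (plateau) — violation.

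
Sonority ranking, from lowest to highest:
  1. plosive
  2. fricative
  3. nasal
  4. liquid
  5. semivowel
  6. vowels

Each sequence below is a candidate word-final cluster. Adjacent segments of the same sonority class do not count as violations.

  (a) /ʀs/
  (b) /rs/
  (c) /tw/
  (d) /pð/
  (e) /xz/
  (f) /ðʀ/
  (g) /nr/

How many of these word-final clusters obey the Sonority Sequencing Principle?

3

(a) /ʀs/: profile 4-2 — obeys.
(b) /rs/: profile 4-2 — obeys.
(c) /tw/: profile 1-5 — violates.
(d) /pð/: profile 1-2 — violates.
(e) /xz/: profile 2-2 — obeys.
(f) /ðʀ/: profile 2-4 — violates.
(g) /nr/: profile 3-4 — violates.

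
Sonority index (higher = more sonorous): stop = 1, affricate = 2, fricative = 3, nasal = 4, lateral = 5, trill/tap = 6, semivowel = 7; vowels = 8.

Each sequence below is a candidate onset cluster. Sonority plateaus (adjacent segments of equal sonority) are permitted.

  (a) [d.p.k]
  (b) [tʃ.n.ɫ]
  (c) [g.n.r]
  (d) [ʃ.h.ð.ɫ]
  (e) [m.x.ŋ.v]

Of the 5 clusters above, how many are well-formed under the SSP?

4

(a) sonority 1-1-1: well-formed.
(b) sonority 2-4-5: well-formed.
(c) sonority 1-4-6: well-formed.
(d) sonority 3-3-3-5: well-formed.
(e) sonority 4-3-4-3: ill-formed.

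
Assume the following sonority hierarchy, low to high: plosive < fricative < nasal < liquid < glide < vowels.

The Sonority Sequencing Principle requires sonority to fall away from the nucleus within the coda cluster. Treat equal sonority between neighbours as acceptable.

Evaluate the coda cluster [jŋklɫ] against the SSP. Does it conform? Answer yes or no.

no

/j/ is a glide (sonority 5).
/ŋ/ is a nasal (sonority 3).
/k/ is a plosive (sonority 1).
/l/ is a liquid (sonority 4).
/ɫ/ is a liquid (sonority 4).
The profile is 5-3-1-4-4. Between /k/ (1) and /l/ (4) sonority does not fall, so the cluster violates the SSP.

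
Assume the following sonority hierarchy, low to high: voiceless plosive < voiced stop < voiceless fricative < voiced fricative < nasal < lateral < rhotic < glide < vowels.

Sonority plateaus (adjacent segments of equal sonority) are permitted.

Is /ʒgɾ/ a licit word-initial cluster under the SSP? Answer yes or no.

no

/ʒ/ — voiced fricative, sonority 4.
/g/ — voiced stop, sonority 2.
/ɾ/ — rhotic, sonority 7.
The profile is 4-2-7. Between /ʒ/ (4) and /g/ (2) sonority does not rise, so the cluster violates the SSP.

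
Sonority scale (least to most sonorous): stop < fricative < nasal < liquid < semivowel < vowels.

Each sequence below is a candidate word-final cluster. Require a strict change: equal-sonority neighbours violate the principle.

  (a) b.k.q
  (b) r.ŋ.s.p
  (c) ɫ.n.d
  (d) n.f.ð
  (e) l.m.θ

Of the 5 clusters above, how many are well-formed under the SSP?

(a) sonority 1-1-1: ill-formed.
(b) sonority 4-3-2-1: well-formed.
(c) sonority 4-3-1: well-formed.
(d) sonority 3-2-2: ill-formed.
(e) sonority 4-3-2: well-formed.

3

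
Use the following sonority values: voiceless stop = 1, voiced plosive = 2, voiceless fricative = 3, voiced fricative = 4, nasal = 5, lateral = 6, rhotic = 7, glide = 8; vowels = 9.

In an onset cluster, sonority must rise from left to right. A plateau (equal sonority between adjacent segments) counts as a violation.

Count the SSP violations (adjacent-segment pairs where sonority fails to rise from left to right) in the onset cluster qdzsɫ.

1

/q/ is a voiceless stop (sonority 1).
/d/ is a voiced plosive (sonority 2).
/z/ is a voiced fricative (sonority 4).
/s/ is a voiceless fricative (sonority 3).
/ɫ/ is a lateral (sonority 6).
/q/→/d/: 1→2 (rises) — ok.
/d/→/z/: 2→4 (rises) — ok.
/z/→/s/: 4→3 (does not rise) — violation.
/s/→/ɫ/: 3→6 (rises) — ok.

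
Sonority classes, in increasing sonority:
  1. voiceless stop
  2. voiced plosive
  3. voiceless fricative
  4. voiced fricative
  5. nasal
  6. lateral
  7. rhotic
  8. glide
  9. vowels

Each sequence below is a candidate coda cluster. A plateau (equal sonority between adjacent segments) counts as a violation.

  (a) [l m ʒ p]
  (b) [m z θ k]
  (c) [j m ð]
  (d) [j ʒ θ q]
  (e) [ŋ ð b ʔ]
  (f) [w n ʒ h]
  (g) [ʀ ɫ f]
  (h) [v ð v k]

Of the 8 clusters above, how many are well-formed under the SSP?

7

(a) sonority 6-5-4-1: well-formed.
(b) sonority 5-4-3-1: well-formed.
(c) sonority 8-5-4: well-formed.
(d) sonority 8-4-3-1: well-formed.
(e) sonority 5-4-2-1: well-formed.
(f) sonority 8-5-4-3: well-formed.
(g) sonority 7-6-3: well-formed.
(h) sonority 4-4-4-1: ill-formed.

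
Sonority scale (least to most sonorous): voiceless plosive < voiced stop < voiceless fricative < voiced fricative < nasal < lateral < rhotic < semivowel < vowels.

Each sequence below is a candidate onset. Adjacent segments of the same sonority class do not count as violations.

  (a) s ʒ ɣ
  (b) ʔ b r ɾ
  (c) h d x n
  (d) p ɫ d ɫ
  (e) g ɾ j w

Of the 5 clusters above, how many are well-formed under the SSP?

3

(a) 3-4-4 → obeys
(b) 1-2-7-7 → obeys
(c) 3-2-3-5 → violates
(d) 1-6-2-6 → violates
(e) 2-7-8-8 → obeys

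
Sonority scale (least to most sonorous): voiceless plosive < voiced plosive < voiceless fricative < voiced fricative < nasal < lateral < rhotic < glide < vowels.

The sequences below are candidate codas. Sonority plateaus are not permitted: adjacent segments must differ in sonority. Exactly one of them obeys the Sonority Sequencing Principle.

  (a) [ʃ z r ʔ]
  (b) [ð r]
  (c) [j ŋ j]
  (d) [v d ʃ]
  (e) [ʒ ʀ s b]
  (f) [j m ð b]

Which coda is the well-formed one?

(a) [ʃ z r ʔ]: profile 3-4-7-1 — violates.
(b) [ð r]: profile 4-7 — violates.
(c) [j ŋ j]: profile 8-5-8 — violates.
(d) [v d ʃ]: profile 4-2-3 — violates.
(e) [ʒ ʀ s b]: profile 4-7-3-2 — violates.
(f) [j m ð b]: profile 8-5-4-2 — obeys.

f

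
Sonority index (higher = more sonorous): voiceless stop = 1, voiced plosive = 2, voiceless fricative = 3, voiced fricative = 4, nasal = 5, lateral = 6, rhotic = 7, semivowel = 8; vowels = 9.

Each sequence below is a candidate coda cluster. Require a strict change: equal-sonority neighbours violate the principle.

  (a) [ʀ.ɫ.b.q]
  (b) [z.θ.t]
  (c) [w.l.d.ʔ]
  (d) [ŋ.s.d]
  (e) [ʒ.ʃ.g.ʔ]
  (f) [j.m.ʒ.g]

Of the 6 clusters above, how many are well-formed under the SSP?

(a) [ʀ.ɫ.b.q]: profile 7-6-2-1 — obeys.
(b) [z.θ.t]: profile 4-3-1 — obeys.
(c) [w.l.d.ʔ]: profile 8-6-2-1 — obeys.
(d) [ŋ.s.d]: profile 5-3-2 — obeys.
(e) [ʒ.ʃ.g.ʔ]: profile 4-3-2-1 — obeys.
(f) [j.m.ʒ.g]: profile 8-5-4-2 — obeys.

6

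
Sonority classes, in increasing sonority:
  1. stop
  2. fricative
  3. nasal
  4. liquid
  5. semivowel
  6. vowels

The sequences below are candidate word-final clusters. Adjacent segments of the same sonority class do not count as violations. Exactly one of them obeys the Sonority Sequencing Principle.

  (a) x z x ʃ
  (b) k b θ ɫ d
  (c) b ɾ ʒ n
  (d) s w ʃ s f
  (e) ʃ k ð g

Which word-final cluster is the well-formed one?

(a) x z x ʃ: profile 2-2-2-2 — obeys.
(b) k b θ ɫ d: profile 1-1-2-4-1 — violates.
(c) b ɾ ʒ n: profile 1-4-2-3 — violates.
(d) s w ʃ s f: profile 2-5-2-2-2 — violates.
(e) ʃ k ð g: profile 2-1-2-1 — violates.

a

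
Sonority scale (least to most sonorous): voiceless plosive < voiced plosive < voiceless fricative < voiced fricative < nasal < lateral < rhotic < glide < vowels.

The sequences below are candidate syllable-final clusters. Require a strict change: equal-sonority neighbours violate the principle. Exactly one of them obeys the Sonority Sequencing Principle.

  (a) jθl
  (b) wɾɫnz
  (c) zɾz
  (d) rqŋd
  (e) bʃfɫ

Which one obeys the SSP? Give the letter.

b

(a) sonority 8-3-6: ill-formed.
(b) sonority 8-7-6-5-4: well-formed.
(c) sonority 4-7-4: ill-formed.
(d) sonority 7-1-5-2: ill-formed.
(e) sonority 2-3-3-6: ill-formed.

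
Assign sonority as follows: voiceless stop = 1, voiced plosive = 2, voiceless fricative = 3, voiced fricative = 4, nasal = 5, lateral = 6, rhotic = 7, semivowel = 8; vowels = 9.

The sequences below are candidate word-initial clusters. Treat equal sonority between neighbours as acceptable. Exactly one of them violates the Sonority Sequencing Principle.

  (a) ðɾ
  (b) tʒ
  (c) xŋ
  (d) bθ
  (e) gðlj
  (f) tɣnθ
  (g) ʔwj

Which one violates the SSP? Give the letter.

f

(a) 4-7 → obeys
(b) 1-4 → obeys
(c) 3-5 → obeys
(d) 2-3 → obeys
(e) 2-4-6-8 → obeys
(f) 1-4-5-3 → violates
(g) 1-8-8 → obeys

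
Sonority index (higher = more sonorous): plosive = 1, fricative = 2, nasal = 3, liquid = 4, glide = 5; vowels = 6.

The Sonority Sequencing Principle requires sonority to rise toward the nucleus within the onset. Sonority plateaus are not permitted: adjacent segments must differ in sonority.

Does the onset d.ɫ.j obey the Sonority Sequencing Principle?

yes

/d/ is a plosive (sonority 1).
/ɫ/ is a liquid (sonority 4).
/j/ is a glide (sonority 5).
The profile 1-4-5 strictly rises, so the onset satisfies the SSP.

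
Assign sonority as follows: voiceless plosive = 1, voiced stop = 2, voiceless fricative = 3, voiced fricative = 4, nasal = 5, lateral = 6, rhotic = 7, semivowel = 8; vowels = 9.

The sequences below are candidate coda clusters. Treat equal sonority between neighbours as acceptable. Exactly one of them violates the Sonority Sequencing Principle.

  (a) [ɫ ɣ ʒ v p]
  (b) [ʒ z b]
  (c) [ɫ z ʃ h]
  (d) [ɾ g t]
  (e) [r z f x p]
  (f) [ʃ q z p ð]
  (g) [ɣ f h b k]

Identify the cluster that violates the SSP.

(a) [ɫ ɣ ʒ v p]: profile 6-4-4-4-1 — obeys.
(b) [ʒ z b]: profile 4-4-2 — obeys.
(c) [ɫ z ʃ h]: profile 6-4-3-3 — obeys.
(d) [ɾ g t]: profile 7-2-1 — obeys.
(e) [r z f x p]: profile 7-4-3-3-1 — obeys.
(f) [ʃ q z p ð]: profile 3-1-4-1-4 — violates.
(g) [ɣ f h b k]: profile 4-3-3-2-1 — obeys.

f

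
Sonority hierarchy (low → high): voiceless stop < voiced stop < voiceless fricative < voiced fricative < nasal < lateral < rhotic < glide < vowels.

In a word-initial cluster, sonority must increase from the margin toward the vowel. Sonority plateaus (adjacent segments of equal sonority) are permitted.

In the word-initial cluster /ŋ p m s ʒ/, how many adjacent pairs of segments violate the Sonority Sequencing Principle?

/ŋ/ — nasal, sonority 5.
/p/ — voiceless stop, sonority 1.
/m/ — nasal, sonority 5.
/s/ — voiceless fricative, sonority 3.
/ʒ/ — voiced fricative, sonority 4.
/ŋ/→/p/: 5→1 (does not rise) — violation.
/p/→/m/: 1→5 (rises) — ok.
/m/→/s/: 5→3 (does not rise) — violation.
/s/→/ʒ/: 3→4 (rises) — ok.

2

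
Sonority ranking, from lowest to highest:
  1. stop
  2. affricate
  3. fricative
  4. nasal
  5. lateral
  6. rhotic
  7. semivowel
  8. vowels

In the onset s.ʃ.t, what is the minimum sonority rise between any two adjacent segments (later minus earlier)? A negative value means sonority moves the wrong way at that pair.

/s/: fricative = 3.
/ʃ/: fricative = 3.
/t/: stop = 1.
/s/→/ʃ/: change +0.
/ʃ/→/t/: change -2.
Minimum = -2.

-2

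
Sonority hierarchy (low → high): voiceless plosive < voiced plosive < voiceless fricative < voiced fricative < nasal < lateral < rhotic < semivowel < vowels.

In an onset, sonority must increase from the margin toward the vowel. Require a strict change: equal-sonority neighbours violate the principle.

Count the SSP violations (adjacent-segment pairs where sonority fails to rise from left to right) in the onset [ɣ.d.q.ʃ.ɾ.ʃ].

3

/ɣ/: voiced fricative = 4.
/d/: voiced plosive = 2.
/q/: voiceless plosive = 1.
/ʃ/: voiceless fricative = 3.
/ɾ/: rhotic = 7.
/ʃ/: voiceless fricative = 3.
/ɣ/→/d/: 4→2 (does not rise) — violation.
/d/→/q/: 2→1 (does not rise) — violation.
/q/→/ʃ/: 1→3 (rises) — ok.
/ʃ/→/ɾ/: 3→7 (rises) — ok.
/ɾ/→/ʃ/: 7→3 (does not rise) — violation.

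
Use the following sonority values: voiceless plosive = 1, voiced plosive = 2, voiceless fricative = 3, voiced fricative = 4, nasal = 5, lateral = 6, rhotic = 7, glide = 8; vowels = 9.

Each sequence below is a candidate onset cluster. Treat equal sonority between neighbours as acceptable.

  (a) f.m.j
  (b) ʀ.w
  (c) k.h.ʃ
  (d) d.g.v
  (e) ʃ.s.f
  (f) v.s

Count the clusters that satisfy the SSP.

(a) sonority 3-5-8: well-formed.
(b) sonority 7-8: well-formed.
(c) sonority 1-3-3: well-formed.
(d) sonority 2-2-4: well-formed.
(e) sonority 3-3-3: well-formed.
(f) sonority 4-3: ill-formed.

5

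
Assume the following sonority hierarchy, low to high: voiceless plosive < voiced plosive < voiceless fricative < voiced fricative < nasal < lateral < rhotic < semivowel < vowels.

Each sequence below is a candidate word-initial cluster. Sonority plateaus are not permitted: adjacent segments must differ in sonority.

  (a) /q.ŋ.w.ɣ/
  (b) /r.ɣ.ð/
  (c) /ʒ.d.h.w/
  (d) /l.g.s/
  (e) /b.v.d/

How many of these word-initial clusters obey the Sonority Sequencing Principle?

(a) sonority 1-5-8-4: ill-formed.
(b) sonority 7-4-4: ill-formed.
(c) sonority 4-2-3-8: ill-formed.
(d) sonority 6-2-3: ill-formed.
(e) sonority 2-4-2: ill-formed.

0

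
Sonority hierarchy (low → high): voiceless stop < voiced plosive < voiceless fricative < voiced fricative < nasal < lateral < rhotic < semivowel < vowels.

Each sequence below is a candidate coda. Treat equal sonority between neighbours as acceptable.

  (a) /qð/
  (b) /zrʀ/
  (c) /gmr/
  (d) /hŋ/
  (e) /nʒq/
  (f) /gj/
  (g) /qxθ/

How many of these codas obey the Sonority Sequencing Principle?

(a) 1-4 → violates
(b) 4-7-7 → violates
(c) 2-5-7 → violates
(d) 3-5 → violates
(e) 5-4-1 → obeys
(f) 2-8 → violates
(g) 1-3-3 → violates

1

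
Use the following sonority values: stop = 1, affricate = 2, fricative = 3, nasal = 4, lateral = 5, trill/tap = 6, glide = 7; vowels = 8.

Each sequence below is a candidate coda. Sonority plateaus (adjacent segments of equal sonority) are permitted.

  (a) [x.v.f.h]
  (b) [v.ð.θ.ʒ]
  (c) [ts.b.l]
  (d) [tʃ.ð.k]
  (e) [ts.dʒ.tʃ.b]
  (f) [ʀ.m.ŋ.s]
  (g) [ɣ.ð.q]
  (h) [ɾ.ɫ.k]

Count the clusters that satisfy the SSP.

(a) [x.v.f.h]: profile 3-3-3-3 — obeys.
(b) [v.ð.θ.ʒ]: profile 3-3-3-3 — obeys.
(c) [ts.b.l]: profile 2-1-5 — violates.
(d) [tʃ.ð.k]: profile 2-3-1 — violates.
(e) [ts.dʒ.tʃ.b]: profile 2-2-2-1 — obeys.
(f) [ʀ.m.ŋ.s]: profile 6-4-4-3 — obeys.
(g) [ɣ.ð.q]: profile 3-3-1 — obeys.
(h) [ɾ.ɫ.k]: profile 6-5-1 — obeys.

6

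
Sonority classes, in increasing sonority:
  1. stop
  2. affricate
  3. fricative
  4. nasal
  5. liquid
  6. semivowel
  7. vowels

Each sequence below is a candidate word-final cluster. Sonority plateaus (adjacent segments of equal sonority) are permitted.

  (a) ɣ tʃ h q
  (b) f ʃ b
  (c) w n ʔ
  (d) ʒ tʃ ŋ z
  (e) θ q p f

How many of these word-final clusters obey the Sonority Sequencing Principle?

(a) sonority 3-2-3-1: ill-formed.
(b) sonority 3-3-1: well-formed.
(c) sonority 6-4-1: well-formed.
(d) sonority 3-2-4-3: ill-formed.
(e) sonority 3-1-1-3: ill-formed.

2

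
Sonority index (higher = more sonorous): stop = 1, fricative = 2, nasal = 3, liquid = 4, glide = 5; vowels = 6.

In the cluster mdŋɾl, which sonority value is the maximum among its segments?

4

/m/ — nasal, sonority 3.
/d/ — stop, sonority 1.
/ŋ/ — nasal, sonority 3.
/ɾ/ — liquid, sonority 4.
/l/ — liquid, sonority 4.
The maximum is 4.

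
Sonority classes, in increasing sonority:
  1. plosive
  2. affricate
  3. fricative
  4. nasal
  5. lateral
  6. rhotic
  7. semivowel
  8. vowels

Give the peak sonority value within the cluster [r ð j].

/r/ is a rhotic (sonority 6).
/ð/ is a fricative (sonority 3).
/j/ is a semivowel (sonority 7).
The maximum is 7.

7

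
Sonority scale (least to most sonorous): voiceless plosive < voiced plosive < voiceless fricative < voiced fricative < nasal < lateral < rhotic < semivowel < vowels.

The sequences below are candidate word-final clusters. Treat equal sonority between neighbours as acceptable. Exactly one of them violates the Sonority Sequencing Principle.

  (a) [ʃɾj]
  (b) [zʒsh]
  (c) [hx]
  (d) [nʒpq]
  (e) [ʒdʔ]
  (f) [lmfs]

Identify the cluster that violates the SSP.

a

(a) [ʃɾj]: profile 3-7-8 — violates.
(b) [zʒsh]: profile 4-4-3-3 — obeys.
(c) [hx]: profile 3-3 — obeys.
(d) [nʒpq]: profile 5-4-1-1 — obeys.
(e) [ʒdʔ]: profile 4-2-1 — obeys.
(f) [lmfs]: profile 6-5-3-3 — obeys.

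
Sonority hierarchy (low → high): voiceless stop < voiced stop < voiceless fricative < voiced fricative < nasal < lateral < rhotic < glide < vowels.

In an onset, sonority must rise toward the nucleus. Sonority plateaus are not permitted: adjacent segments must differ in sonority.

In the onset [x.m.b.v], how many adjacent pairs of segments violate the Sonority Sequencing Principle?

/x/ is a voiceless fricative (sonority 3).
/m/ is a nasal (sonority 5).
/b/ is a voiced stop (sonority 2).
/v/ is a voiced fricative (sonority 4).
/x/→/m/: 3→5 (rises) — ok.
/m/→/b/: 5→2 (does not rise) — violation.
/b/→/v/: 2→4 (rises) — ok.

1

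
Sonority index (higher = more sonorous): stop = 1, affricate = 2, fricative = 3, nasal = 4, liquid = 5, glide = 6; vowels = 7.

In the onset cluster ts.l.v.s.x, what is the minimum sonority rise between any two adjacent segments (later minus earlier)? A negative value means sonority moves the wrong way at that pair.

/ts/ — affricate, sonority 2.
/l/ — liquid, sonority 5.
/v/ — fricative, sonority 3.
/s/ — fricative, sonority 3.
/x/ — fricative, sonority 3.
/ts/→/l/: change +3.
/l/→/v/: change -2.
/v/→/s/: change +0.
/s/→/x/: change +0.
Minimum = -2.

-2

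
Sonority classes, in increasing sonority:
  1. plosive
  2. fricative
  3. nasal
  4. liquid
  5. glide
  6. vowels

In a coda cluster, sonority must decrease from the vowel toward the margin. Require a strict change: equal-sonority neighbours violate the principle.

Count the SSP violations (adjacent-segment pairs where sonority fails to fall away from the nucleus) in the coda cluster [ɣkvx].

/ɣ/: fricative = 2.
/k/: plosive = 1.
/v/: fricative = 2.
/x/: fricative = 2.
/ɣ/→/k/: 2→1 (falls) — ok.
/k/→/v/: 1→2 (does not fall) — violation.
/v/→/x/: 2→2 (plateau) — violation.

2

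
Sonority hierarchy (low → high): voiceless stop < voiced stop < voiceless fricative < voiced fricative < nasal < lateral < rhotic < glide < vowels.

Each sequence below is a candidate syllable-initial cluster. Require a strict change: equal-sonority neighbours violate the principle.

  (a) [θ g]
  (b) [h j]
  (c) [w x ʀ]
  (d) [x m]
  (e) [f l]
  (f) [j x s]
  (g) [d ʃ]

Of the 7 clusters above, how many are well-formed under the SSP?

(a) [θ g]: profile 3-2 — violates.
(b) [h j]: profile 3-8 — obeys.
(c) [w x ʀ]: profile 8-3-7 — violates.
(d) [x m]: profile 3-5 — obeys.
(e) [f l]: profile 3-6 — obeys.
(f) [j x s]: profile 8-3-3 — violates.
(g) [d ʃ]: profile 2-3 — obeys.

4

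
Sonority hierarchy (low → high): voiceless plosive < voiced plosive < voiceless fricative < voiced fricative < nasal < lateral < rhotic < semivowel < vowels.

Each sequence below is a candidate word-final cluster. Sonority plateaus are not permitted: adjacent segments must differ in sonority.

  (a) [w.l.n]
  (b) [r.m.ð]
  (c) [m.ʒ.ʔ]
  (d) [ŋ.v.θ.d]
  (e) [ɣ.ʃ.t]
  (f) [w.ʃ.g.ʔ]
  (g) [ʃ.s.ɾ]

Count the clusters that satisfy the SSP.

6

(a) sonority 8-6-5: well-formed.
(b) sonority 7-5-4: well-formed.
(c) sonority 5-4-1: well-formed.
(d) sonority 5-4-3-2: well-formed.
(e) sonority 4-3-1: well-formed.
(f) sonority 8-3-2-1: well-formed.
(g) sonority 3-3-7: ill-formed.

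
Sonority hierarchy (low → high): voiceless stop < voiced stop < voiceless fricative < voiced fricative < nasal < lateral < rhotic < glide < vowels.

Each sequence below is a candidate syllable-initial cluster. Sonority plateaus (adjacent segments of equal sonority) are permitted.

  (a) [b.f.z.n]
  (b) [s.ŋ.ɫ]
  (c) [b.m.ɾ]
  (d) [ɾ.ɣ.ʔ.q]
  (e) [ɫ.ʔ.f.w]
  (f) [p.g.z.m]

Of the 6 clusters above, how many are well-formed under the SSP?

4

(a) 2-3-4-5 → obeys
(b) 3-5-6 → obeys
(c) 2-5-7 → obeys
(d) 7-4-1-1 → violates
(e) 6-1-3-8 → violates
(f) 1-2-4-5 → obeys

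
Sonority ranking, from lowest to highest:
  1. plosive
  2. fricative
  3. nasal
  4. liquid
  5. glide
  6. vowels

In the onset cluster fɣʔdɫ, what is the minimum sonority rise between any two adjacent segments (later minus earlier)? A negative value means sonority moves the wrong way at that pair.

-1

/f/ — fricative, sonority 2.
/ɣ/ — fricative, sonority 2.
/ʔ/ — plosive, sonority 1.
/d/ — plosive, sonority 1.
/ɫ/ — liquid, sonority 4.
/f/→/ɣ/: change +0.
/ɣ/→/ʔ/: change -1.
/ʔ/→/d/: change +0.
/d/→/ɫ/: change +3.
Minimum = -1.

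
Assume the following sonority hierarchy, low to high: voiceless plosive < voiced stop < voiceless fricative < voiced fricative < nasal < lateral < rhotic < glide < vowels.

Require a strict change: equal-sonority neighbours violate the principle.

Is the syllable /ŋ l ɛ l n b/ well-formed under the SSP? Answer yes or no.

Onset: /ŋ/ is a nasal (sonority 5), /l/ is a lateral (sonority 6); then the nucleus /ɛ/ (sonority 9).
Onset profile 5-6-9 — rises to the nucleus.
Coda: /l/ is a lateral (sonority 6), /n/ is a nasal (sonority 5), /b/ is a voiced stop (sonority 2).
Coda profile 9-6-5-2 — falls from the nucleus.

yes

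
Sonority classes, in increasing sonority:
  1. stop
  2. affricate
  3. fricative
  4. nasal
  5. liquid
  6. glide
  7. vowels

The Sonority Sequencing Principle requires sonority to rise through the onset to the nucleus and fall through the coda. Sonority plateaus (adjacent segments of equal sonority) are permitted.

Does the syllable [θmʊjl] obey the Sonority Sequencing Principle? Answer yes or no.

Onset: /θ/ is a fricative (sonority 3), /m/ is a nasal (sonority 4); then the nucleus /ʊ/ (sonority 7).
Onset profile 3-4-7 — rises to the nucleus.
Coda: /j/ is a glide (sonority 6), /l/ is a liquid (sonority 5).
Coda profile 7-6-5 — falls from the nucleus.

yes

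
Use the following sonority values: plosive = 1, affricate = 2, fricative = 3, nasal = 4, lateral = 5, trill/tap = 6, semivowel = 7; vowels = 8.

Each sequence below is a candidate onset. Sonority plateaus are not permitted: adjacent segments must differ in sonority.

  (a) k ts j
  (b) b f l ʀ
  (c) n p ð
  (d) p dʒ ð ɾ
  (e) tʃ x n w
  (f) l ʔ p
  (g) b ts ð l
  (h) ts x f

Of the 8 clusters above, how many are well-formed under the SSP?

5

(a) sonority 1-2-7: well-formed.
(b) sonority 1-3-5-6: well-formed.
(c) sonority 4-1-3: ill-formed.
(d) sonority 1-2-3-6: well-formed.
(e) sonority 2-3-4-7: well-formed.
(f) sonority 5-1-1: ill-formed.
(g) sonority 1-2-3-5: well-formed.
(h) sonority 2-3-3: ill-formed.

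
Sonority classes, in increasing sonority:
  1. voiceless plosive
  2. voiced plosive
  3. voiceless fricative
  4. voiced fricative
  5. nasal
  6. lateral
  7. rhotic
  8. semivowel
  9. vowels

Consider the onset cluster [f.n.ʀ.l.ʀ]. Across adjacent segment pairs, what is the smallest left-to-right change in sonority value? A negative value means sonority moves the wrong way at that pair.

/f/: voiceless fricative = 3.
/n/: nasal = 5.
/ʀ/: rhotic = 7.
/l/: lateral = 6.
/ʀ/: rhotic = 7.
/f/→/n/: change +2.
/n/→/ʀ/: change +2.
/ʀ/→/l/: change -1.
/l/→/ʀ/: change +1.
Minimum = -1.

-1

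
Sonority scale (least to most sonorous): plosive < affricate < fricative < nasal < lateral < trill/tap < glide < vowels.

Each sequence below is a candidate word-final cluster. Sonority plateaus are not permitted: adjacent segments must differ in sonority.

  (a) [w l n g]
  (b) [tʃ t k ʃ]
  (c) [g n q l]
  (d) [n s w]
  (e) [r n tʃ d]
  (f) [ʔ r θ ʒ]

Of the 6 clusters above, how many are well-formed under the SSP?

2

(a) 7-5-4-1 → obeys
(b) 2-1-1-3 → violates
(c) 1-4-1-5 → violates
(d) 4-3-7 → violates
(e) 6-4-2-1 → obeys
(f) 1-6-3-3 → violates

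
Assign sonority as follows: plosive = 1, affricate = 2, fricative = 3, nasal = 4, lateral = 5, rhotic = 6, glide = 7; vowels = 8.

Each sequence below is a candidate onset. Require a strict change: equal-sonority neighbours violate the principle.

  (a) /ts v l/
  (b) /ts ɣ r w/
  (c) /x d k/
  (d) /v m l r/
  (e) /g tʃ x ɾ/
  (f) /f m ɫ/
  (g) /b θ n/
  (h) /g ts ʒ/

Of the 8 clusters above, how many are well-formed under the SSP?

7

(a) 2-3-5 → obeys
(b) 2-3-6-7 → obeys
(c) 3-1-1 → violates
(d) 3-4-5-6 → obeys
(e) 1-2-3-6 → obeys
(f) 3-4-5 → obeys
(g) 1-3-4 → obeys
(h) 1-2-3 → obeys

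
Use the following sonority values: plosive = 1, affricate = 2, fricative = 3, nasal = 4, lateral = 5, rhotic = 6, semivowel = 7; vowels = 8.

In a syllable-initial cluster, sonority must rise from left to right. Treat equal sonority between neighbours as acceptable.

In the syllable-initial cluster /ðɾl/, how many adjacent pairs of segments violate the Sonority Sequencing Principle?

1

/ð/: fricative = 3.
/ɾ/: rhotic = 6.
/l/: lateral = 5.
/ð/→/ɾ/: 3→6 (rises) — ok.
/ɾ/→/l/: 6→5 (does not rise) — violation.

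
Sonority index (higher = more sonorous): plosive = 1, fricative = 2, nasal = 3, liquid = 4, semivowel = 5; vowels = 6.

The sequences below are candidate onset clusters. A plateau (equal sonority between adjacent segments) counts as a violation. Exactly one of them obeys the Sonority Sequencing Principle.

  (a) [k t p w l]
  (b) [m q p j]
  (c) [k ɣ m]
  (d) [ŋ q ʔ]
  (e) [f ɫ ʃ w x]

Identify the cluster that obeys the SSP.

(a) 1-1-1-5-4 → violates
(b) 3-1-1-5 → violates
(c) 1-2-3 → obeys
(d) 3-1-1 → violates
(e) 2-4-2-5-2 → violates

c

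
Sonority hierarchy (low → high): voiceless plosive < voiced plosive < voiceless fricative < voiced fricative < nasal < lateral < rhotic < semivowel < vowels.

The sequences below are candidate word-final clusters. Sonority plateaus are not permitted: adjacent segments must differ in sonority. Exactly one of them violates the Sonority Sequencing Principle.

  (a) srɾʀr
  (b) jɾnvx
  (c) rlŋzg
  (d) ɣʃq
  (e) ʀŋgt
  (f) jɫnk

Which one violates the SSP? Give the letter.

(a) 3-7-7-7-7 → violates
(b) 8-7-5-4-3 → obeys
(c) 7-6-5-4-2 → obeys
(d) 4-3-1 → obeys
(e) 7-5-2-1 → obeys
(f) 8-6-5-1 → obeys

a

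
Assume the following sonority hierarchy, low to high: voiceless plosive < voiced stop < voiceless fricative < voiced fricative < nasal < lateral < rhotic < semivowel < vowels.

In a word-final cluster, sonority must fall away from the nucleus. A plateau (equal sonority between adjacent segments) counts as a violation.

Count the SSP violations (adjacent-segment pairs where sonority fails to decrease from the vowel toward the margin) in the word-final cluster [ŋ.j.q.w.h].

2

/ŋ/: nasal = 5.
/j/: semivowel = 8.
/q/: voiceless plosive = 1.
/w/: semivowel = 8.
/h/: voiceless fricative = 3.
/ŋ/→/j/: 5→8 (does not fall) — violation.
/j/→/q/: 8→1 (falls) — ok.
/q/→/w/: 1→8 (does not fall) — violation.
/w/→/h/: 8→3 (falls) — ok.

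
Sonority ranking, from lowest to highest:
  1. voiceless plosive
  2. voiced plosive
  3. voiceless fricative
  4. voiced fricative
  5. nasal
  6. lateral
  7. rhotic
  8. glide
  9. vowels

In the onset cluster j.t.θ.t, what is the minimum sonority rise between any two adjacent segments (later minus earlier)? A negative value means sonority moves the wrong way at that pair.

-7

/j/ is a glide (sonority 8).
/t/ is a voiceless plosive (sonority 1).
/θ/ is a voiceless fricative (sonority 3).
/t/ is a voiceless plosive (sonority 1).
/j/→/t/: change -7.
/t/→/θ/: change +2.
/θ/→/t/: change -2.
Minimum = -7.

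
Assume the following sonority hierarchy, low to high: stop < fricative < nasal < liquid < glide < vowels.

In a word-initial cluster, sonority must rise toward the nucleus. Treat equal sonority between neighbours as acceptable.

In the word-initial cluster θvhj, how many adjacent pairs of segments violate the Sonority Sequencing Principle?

0

/θ/ — fricative, sonority 2.
/v/ — fricative, sonority 2.
/h/ — fricative, sonority 2.
/j/ — glide, sonority 5.
/θ/→/v/: 2→2 (plateau, allowed) — ok.
/v/→/h/: 2→2 (plateau, allowed) — ok.
/h/→/j/: 2→5 (rises) — ok.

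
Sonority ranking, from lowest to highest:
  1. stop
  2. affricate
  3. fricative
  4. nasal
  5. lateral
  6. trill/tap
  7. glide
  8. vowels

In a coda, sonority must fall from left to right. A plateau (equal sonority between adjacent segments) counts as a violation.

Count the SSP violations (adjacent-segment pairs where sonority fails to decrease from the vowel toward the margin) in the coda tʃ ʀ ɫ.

/tʃ/ is an affricate (sonority 2).
/ʀ/ is a trill/tap (sonority 6).
/ɫ/ is a lateral (sonority 5).
/tʃ/→/ʀ/: 2→6 (does not fall) — violation.
/ʀ/→/ɫ/: 6→5 (falls) — ok.

1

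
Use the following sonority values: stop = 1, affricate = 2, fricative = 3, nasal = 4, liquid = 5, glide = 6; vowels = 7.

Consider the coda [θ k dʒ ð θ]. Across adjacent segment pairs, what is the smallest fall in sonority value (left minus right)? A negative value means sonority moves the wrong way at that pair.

-1

/θ/: fricative = 3.
/k/: stop = 1.
/dʒ/: affricate = 2.
/ð/: fricative = 3.
/θ/: fricative = 3.
/θ/→/k/: change +2.
/k/→/dʒ/: change -1.
/dʒ/→/ð/: change -1.
/ð/→/θ/: change +0.
Minimum = -1.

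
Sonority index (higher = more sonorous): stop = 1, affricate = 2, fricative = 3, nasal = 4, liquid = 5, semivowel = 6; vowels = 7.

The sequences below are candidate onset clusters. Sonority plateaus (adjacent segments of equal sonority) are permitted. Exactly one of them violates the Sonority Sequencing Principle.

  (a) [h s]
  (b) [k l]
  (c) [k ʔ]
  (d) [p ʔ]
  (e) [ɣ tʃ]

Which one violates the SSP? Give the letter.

e

(a) sonority 3-3: well-formed.
(b) sonority 1-5: well-formed.
(c) sonority 1-1: well-formed.
(d) sonority 1-1: well-formed.
(e) sonority 3-2: ill-formed.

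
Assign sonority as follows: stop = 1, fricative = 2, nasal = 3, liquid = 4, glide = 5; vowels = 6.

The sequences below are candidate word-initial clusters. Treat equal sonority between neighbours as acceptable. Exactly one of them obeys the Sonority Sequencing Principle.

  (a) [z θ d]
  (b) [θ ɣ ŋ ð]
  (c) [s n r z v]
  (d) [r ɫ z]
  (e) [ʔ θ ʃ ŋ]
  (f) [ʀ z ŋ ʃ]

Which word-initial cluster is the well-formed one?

e

(a) [z θ d]: profile 2-2-1 — violates.
(b) [θ ɣ ŋ ð]: profile 2-2-3-2 — violates.
(c) [s n r z v]: profile 2-3-4-2-2 — violates.
(d) [r ɫ z]: profile 4-4-2 — violates.
(e) [ʔ θ ʃ ŋ]: profile 1-2-2-3 — obeys.
(f) [ʀ z ŋ ʃ]: profile 4-2-3-2 — violates.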